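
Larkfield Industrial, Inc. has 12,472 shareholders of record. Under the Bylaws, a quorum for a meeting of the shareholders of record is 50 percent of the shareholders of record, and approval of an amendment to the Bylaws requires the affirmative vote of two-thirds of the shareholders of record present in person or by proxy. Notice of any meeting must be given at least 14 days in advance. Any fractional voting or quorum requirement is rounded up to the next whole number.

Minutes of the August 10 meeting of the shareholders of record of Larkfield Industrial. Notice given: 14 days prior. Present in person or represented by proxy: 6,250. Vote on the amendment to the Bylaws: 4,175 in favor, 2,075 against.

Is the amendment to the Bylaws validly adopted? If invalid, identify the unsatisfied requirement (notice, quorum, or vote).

Notice: 14 days given; 14 required. Satisfied.
Quorum: 50% of 12,472 = 6,236; 6,250 present. Satisfied.
Vote: requires two-thirds of those present (6,250); 2/3 of 6250 = 4166.67, rounded up to 4167, so 4,167 needed; 4,175 in favor. Satisfied.

Valid — all requirements satisfied.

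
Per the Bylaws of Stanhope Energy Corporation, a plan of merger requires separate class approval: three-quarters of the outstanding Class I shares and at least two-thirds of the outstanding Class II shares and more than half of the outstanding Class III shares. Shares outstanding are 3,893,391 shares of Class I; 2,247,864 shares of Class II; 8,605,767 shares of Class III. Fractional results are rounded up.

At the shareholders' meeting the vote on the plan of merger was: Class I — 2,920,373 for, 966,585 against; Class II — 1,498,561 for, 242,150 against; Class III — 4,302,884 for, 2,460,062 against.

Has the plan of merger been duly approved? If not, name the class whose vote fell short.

Not approved — the Class II shares did not give the required vote.

Class I: 3/4 of 3893391 = 2920043.25, rounded up to 2920044; 2,920,044 required, 2,920,373 in favor — approved.
Class II: 2/3 of 2247864 = 1498576; 1,498,576 required, 1,498,561 in favor — not approved.
Class III: a majority of 8605767 is 4302884; 4,302,884 required, 4,302,884 in favor — approved.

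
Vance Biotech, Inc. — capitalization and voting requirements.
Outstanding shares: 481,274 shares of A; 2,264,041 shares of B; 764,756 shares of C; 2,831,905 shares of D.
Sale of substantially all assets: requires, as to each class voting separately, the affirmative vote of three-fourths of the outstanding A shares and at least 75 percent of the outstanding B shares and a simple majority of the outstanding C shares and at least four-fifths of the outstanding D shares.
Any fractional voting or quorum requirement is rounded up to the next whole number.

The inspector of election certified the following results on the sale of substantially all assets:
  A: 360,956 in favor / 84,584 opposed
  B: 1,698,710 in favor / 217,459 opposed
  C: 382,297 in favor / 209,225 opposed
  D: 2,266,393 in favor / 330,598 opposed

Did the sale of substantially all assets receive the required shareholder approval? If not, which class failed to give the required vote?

A: 3/4 of 481274 = 360955.50, rounded up to 360956; 360,956 required, 360,956 in favor — approved.
B: 3/4 of 2264041 = 1698030.75, rounded up to 1698031; 1,698,031 required, 1,698,710 in favor — approved.
C: a majority of 764756 is 382379; 382,379 required, 382,297 in favor — not approved.
D: 4/5 of 2831905 = 2265524; 2,265,524 required, 2,266,393 in favor — approved.

Not approved — the C shares did not give the required vote.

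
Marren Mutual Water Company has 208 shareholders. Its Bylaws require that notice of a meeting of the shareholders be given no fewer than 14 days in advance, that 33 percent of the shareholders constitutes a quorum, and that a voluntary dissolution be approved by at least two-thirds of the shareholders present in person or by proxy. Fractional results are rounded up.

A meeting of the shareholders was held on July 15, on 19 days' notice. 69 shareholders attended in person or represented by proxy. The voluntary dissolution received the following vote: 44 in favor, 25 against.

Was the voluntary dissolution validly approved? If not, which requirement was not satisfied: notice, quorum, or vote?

Notice: 19 days given; 14 required. Satisfied.
Quorum: 33% of 208 = 68.64, rounded up to 69; 69 present. Satisfied.
Vote: requires two-thirds of those present (69); 2/3 of 69 = 46, so 46 needed; 44 in favor. Not satisfied.

Invalid — vote requirement not satisfied.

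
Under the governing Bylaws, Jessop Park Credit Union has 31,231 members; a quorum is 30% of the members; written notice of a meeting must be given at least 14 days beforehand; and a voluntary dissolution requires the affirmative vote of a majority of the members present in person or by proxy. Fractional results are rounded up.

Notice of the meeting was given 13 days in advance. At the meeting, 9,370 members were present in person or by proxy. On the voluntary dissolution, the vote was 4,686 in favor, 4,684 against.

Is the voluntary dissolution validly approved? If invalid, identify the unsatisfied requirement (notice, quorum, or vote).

Invalid — notice requirement not satisfied.

Notice: 13 days given; 14 required. Not satisfied.
Quorum: 30% of 31,231 = 9,369.30, rounded up to 9,370; 9,370 present. Satisfied.
Vote: requires a majority of those present (9,370); a majority of 9370 is 4686, so 4,686 needed; 4,686 in favor. Satisfied.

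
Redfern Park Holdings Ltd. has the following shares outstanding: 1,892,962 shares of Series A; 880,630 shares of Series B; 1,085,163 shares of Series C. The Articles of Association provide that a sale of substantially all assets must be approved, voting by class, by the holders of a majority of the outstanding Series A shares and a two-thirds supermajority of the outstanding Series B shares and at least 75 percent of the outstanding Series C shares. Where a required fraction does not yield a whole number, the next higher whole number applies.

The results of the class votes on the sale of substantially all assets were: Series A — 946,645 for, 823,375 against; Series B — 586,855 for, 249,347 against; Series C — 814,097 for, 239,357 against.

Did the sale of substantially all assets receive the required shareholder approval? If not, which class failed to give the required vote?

Not approved — the Series B shares did not give the required vote.

Series A: a majority of 1892962 is 946482; 946,482 required, 946,645 in favor — approved.
Series B: 2/3 of 880630 = 587086.67, rounded up to 587087; 587,087 required, 586,855 in favor — not approved.
Series C: 3/4 of 1085163 = 813872.25, rounded up to 813873; 813,873 required, 814,097 in favor — approved.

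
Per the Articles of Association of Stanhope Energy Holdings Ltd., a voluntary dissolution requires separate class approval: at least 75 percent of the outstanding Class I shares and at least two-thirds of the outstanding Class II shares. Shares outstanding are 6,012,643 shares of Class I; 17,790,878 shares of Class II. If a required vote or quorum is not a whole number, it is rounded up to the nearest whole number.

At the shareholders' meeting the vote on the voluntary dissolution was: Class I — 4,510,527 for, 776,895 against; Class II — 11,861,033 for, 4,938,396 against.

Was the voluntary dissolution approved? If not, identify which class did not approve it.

Class I: 3/4 of 6012643 = 4509482.25, rounded up to 4509483; 4,509,483 required, 4,510,527 in favor — approved.
Class II: 2/3 of 17790878 = 11860585.33, rounded up to 11860586; 11,860,586 required, 11,861,033 in favor — approved.

Approved — every class gave the required vote.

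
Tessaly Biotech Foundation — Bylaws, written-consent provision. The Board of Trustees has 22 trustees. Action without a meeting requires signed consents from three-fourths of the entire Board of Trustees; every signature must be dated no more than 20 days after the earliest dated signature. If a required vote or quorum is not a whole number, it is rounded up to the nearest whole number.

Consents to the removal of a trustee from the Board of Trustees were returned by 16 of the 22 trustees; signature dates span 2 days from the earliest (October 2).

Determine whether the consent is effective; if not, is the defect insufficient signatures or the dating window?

Not effective — insufficient signatures.

Signatures required: three-fourths of 22 — 3/4 of 22 = 16.50, rounded up to 17, so 17 needed; 16 signed. Insufficient.
Dating window: the latest signature is 2 days after the earliest; the limit is 20 days. Within the window.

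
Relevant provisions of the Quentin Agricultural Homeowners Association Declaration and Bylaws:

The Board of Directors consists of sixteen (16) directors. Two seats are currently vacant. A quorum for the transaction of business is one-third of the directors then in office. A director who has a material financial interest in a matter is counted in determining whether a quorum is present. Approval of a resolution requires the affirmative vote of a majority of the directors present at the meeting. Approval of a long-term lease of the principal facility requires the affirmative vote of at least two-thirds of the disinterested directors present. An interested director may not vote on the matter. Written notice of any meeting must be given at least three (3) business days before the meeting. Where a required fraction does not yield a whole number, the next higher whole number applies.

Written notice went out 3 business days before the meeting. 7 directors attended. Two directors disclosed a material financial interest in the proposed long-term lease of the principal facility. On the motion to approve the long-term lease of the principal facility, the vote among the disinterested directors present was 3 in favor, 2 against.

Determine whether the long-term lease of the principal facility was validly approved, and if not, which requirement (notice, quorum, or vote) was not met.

Invalid — vote requirement not satisfied.

Notice: 3 business days given; 3 required (3 ≥ 3). Satisfied.
Quorum: 7 present (interested directors count toward quorum); quorum is 5. Satisfied.
Vote: the long-term lease of the principal facility requires two-thirds of the disinterested directors present (7 − 2 = 5). 2/3 of 5 = 3.33, rounded up to 4, so 4 affirmative votes are needed; 3 voted in favor. Not satisfied.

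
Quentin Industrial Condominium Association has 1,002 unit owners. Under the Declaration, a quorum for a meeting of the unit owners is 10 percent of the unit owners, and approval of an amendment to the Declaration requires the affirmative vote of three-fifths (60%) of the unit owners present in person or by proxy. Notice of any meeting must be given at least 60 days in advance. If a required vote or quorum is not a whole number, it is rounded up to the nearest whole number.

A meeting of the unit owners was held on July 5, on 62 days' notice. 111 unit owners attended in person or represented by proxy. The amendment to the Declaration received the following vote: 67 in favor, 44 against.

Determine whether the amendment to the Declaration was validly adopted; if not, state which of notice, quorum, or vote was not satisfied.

Valid — all requirements satisfied.

Notice: 62 days given; 60 required. Satisfied.
Quorum: 10% of 1,002 = 100.20, rounded up to 101; 111 present. Satisfied.
Vote: requires three-fifths of those present (111); 3/5 of 111 = 66.60, rounded up to 67, so 67 needed; 67 in favor. Satisfied.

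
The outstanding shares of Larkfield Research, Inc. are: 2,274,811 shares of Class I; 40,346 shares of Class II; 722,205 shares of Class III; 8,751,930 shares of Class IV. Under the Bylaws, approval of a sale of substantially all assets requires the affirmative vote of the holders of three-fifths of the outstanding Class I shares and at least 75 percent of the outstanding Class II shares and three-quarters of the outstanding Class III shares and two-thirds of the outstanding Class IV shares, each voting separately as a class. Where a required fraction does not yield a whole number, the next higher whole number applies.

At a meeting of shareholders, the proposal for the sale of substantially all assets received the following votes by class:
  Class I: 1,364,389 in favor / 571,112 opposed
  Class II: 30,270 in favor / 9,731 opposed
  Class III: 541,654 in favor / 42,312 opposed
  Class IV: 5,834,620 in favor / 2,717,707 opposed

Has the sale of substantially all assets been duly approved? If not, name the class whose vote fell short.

Not approved — the Class I shares did not give the required vote.

Class I: 3/5 of 2274811 = 1364886.60, rounded up to 1364887; 1,364,887 required, 1,364,389 in favor — not approved.
Class II: 3/4 of 40346 = 30259.50, rounded up to 30260; 30,260 required, 30,270 in favor — approved.
Class III: 3/4 of 722205 = 541653.75, rounded up to 541654; 541,654 required, 541,654 in favor — approved.
Class IV: 2/3 of 8751930 = 5834620; 5,834,620 required, 5,834,620 in favor — approved.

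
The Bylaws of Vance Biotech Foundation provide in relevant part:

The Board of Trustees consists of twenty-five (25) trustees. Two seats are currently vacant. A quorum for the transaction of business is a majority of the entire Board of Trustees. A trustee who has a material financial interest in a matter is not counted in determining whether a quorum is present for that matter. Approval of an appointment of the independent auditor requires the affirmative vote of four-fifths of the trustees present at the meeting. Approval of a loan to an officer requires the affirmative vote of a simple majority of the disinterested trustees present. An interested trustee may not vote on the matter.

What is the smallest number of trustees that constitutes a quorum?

13

A majority of 25 is 13.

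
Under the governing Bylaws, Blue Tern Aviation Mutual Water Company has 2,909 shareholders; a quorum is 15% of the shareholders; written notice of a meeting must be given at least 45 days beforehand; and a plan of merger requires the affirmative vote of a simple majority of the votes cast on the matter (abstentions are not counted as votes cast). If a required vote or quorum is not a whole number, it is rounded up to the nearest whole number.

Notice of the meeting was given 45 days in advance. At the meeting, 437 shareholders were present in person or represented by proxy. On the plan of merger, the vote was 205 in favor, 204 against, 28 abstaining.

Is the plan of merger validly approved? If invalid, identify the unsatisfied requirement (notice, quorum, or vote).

Valid — all requirements satisfied.

Notice: 45 days given; 45 required. Satisfied.
Quorum: 15% of 2,909 = 436.35, rounded up to 437; 437 present. Satisfied.
Vote: requires a majority of the votes cast (437 − 28 abstaining = 409); a majority of 409 is 205, so 205 needed; 205 in favor. Satisfied.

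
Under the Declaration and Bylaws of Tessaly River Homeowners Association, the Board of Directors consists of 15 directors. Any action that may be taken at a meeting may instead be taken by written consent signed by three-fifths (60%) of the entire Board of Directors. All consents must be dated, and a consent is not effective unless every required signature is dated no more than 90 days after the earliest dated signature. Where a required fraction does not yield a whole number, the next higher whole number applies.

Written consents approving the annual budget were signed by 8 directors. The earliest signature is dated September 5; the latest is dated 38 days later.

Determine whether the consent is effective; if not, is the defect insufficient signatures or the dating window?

Signatures required: three-fifths (60%) of 15 — 3/5 of 15 = 9, so 9 needed; 8 signed. Insufficient.
Dating window: the latest signature is 38 days after the earliest; the limit is 90 days. Within the window.

Not effective — insufficient signatures.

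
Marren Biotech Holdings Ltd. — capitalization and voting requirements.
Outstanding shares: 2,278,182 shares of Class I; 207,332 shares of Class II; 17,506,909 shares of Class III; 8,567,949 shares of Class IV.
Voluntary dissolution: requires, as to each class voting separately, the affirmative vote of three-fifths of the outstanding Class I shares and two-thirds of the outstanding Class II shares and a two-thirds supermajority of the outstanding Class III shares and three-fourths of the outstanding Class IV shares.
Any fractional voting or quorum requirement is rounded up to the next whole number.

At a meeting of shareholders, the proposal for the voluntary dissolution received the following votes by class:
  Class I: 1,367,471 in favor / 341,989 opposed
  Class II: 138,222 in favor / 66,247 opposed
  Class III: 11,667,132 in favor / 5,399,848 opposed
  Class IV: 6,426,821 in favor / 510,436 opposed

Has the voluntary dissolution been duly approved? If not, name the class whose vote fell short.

Not approved — the Class III shares did not give the required vote.

Class I: 3/5 of 2278182 = 1366909.20, rounded up to 1366910; 1,366,910 required, 1,367,471 in favor — approved.
Class II: 2/3 of 207332 = 138221.33, rounded up to 138222; 138,222 required, 138,222 in favor — approved.
Class III: 2/3 of 17506909 = 11671272.67, rounded up to 11671273; 11,671,273 required, 11,667,132 in favor — not approved.
Class IV: 3/4 of 8567949 = 6425961.75, rounded up to 6425962; 6,425,962 required, 6,426,821 in favor — approved.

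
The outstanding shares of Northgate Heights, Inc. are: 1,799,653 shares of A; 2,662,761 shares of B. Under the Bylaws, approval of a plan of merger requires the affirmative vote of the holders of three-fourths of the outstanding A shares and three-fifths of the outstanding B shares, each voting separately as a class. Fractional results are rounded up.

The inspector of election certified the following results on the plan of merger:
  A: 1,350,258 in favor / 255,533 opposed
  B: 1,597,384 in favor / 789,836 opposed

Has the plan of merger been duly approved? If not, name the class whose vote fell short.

Not approved — the B shares did not give the required vote.

A: 3/4 of 1799653 = 1349739.75, rounded up to 1349740; 1,349,740 required, 1,350,258 in favor — approved.
B: 3/5 of 2662761 = 1597656.60, rounded up to 1597657; 1,597,657 required, 1,597,384 in favor — not approved.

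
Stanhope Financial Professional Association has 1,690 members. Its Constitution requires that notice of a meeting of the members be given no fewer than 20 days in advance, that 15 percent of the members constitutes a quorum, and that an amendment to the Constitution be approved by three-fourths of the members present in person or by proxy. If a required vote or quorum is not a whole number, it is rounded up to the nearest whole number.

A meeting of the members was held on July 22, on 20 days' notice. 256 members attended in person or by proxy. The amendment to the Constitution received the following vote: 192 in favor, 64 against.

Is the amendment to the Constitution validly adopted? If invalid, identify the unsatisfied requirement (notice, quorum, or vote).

Valid — all requirements satisfied.

Notice: 20 days given; 20 required. Satisfied.
Quorum: 15% of 1,690 = 253.50, rounded up to 254; 256 present. Satisfied.
Vote: requires three-fourths of those present (256); 3/4 of 256 = 192, so 192 needed; 192 in favor. Satisfied.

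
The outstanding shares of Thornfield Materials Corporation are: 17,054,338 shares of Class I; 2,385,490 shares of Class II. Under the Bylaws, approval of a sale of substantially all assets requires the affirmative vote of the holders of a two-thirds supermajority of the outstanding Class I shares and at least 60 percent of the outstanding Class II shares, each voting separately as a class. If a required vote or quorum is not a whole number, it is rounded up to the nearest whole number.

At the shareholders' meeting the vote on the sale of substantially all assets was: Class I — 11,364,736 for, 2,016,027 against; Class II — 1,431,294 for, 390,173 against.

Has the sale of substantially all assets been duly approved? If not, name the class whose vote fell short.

Not approved — the Class I shares did not give the required vote.

Class I: 2/3 of 17054338 = 11369558.67, rounded up to 11369559; 11,369,559 required, 11,364,736 in favor — not approved.
Class II: 3/5 of 2385490 = 1431294; 1,431,294 required, 1,431,294 in favor — approved.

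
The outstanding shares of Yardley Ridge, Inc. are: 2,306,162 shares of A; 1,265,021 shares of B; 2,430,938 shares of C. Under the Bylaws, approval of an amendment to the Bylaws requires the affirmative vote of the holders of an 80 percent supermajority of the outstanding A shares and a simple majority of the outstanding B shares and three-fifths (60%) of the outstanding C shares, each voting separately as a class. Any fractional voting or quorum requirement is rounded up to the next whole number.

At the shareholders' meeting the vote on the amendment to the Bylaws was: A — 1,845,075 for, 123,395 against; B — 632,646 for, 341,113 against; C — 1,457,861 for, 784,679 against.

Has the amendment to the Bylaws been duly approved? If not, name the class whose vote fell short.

A: 4/5 of 2306162 = 1844929.60, rounded up to 1844930; 1,844,930 required, 1,845,075 in favor — approved.
B: a majority of 1265021 is 632511; 632,511 required, 632,646 in favor — approved.
C: 3/5 of 2430938 = 1458562.80, rounded up to 1458563; 1,458,563 required, 1,457,861 in favor — not approved.

Not approved — the C shares did not give the required vote.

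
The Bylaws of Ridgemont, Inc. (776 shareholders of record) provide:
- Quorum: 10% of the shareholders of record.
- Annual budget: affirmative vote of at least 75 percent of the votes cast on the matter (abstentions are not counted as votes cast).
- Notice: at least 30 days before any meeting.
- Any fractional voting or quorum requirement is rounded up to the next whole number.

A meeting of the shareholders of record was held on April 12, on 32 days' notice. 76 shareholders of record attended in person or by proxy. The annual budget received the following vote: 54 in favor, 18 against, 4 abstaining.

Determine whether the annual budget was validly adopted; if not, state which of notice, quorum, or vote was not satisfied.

Invalid — quorum requirement not satisfied.

Notice: 32 days given; 30 required. Satisfied.
Quorum: 10% of 776 = 77.60, rounded up to 78; 76 present. Not satisfied.
Vote: requires three-fourths of the votes cast (76 − 4 abstaining = 72); 3/4 of 72 = 54, so 54 needed; 54 in favor. Satisfied.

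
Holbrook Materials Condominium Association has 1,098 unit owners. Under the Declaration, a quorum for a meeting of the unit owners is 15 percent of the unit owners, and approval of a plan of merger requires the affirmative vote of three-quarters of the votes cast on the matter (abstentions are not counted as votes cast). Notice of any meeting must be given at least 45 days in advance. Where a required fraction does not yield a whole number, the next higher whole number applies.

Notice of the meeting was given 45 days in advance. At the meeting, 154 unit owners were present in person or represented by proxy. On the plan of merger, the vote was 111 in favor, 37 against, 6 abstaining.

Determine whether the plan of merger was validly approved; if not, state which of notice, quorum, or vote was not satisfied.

Notice: 45 days given; 45 required. Satisfied.
Quorum: 15% of 1,098 = 164.70, rounded up to 165; 154 present. Not satisfied.
Vote: requires three-fourths of the votes cast (154 − 6 abstaining = 148); 3/4 of 148 = 111, so 111 needed; 111 in favor. Satisfied.

Invalid — quorum requirement not satisfied.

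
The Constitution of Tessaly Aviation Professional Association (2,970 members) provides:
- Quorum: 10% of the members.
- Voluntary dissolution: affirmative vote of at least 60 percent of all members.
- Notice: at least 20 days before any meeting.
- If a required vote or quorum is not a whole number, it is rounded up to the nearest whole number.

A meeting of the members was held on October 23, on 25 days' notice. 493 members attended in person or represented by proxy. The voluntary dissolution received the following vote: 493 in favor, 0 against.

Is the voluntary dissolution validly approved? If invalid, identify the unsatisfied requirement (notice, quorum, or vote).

Notice: 25 days given; 20 required. Satisfied.
Quorum: 10% of 2,970 = 297; 493 present. Satisfied.
Vote: requires three-fifths of all members (2,970); 3/5 of 2970 = 1782, so 1,782 needed; 493 in favor. Not satisfied.

Invalid — vote requirement not satisfied.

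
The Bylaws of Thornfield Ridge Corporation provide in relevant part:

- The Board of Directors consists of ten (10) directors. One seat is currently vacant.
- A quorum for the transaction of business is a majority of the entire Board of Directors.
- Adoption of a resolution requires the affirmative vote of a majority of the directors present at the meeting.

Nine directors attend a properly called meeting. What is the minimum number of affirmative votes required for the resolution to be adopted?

The resolution requires a majority of the directors present (9).
A majority of 9 is 5.

5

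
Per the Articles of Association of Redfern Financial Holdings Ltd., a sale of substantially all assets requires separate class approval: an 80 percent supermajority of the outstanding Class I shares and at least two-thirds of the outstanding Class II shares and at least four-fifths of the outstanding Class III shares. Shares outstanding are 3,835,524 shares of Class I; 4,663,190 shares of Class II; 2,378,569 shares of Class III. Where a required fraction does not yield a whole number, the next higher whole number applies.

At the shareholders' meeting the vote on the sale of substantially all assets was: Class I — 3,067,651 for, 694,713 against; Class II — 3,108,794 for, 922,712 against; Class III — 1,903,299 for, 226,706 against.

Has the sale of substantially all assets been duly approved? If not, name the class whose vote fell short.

Not approved — the Class I shares did not give the required vote.

Class I: 4/5 of 3835524 = 3068419.20, rounded up to 3068420; 3,068,420 required, 3,067,651 in favor — not approved.
Class II: 2/3 of 4663190 = 3108793.33, rounded up to 3108794; 3,108,794 required, 3,108,794 in favor — approved.
Class III: 4/5 of 2378569 = 1902855.20, rounded up to 1902856; 1,902,856 required, 1,903,299 in favor — approved.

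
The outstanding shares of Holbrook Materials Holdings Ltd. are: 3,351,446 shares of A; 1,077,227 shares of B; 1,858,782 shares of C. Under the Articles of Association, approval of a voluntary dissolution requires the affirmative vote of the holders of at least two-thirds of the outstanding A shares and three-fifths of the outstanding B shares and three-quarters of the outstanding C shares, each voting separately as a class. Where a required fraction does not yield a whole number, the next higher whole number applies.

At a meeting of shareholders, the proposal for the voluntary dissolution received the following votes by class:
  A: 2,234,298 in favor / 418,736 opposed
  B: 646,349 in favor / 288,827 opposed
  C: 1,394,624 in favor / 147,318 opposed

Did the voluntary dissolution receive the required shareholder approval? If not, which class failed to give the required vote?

Approved — every class gave the required vote.

A: 2/3 of 3351446 = 2234297.33, rounded up to 2234298; 2,234,298 required, 2,234,298 in favor — approved.
B: 3/5 of 1077227 = 646336.20, rounded up to 646337; 646,337 required, 646,349 in favor — approved.
C: 3/4 of 1858782 = 1394086.50, rounded up to 1394087; 1,394,087 required, 1,394,624 in favor — approved.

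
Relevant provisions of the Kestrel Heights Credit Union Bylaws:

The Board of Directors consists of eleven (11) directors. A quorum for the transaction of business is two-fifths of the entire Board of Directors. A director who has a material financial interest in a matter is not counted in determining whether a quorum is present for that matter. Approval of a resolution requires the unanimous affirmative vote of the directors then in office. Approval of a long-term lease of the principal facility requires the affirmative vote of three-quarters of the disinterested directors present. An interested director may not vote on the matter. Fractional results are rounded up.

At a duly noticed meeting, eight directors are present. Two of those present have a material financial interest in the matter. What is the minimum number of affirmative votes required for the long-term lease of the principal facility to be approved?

5

The long-term lease of the principal facility requires three-fourths of the disinterested directors present (8 − 2 = 6).
3/4 of 6 = 4.50, rounded up to 5.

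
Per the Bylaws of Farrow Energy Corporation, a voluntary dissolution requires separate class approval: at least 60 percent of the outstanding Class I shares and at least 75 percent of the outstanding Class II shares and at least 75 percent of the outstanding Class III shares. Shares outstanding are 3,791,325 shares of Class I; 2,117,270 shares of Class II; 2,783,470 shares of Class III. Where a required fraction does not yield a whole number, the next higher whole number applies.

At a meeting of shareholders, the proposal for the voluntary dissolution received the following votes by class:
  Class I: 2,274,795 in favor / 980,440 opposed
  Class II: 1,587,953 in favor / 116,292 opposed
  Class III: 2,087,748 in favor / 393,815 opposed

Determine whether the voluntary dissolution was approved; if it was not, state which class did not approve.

Class I: 3/5 of 3791325 = 2274795; 2,274,795 required, 2,274,795 in favor — approved.
Class II: 3/4 of 2117270 = 1587952.50, rounded up to 1587953; 1,587,953 required, 1,587,953 in favor — approved.
Class III: 3/4 of 2783470 = 2087602.50, rounded up to 2087603; 2,087,603 required, 2,087,748 in favor — approved.

Approved — every class gave the required vote.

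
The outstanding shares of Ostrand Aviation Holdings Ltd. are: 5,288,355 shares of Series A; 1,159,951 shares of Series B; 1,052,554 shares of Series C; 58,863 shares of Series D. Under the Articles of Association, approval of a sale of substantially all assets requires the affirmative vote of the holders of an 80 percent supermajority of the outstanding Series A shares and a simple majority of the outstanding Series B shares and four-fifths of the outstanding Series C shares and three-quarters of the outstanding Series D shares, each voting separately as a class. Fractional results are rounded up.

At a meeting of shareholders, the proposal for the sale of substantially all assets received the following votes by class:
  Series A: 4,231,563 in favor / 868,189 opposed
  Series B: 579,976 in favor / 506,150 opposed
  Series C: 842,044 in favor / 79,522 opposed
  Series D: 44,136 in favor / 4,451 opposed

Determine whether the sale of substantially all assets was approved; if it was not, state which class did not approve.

Not approved — the Series D shares did not give the required vote.

Series A: 4/5 of 5288355 = 4230684; 4,230,684 required, 4,231,563 in favor — approved.
Series B: a majority of 1159951 is 579976; 579,976 required, 579,976 in favor — approved.
Series C: 4/5 of 1052554 = 842043.20, rounded up to 842044; 842,044 required, 842,044 in favor — approved.
Series D: 3/4 of 58863 = 44147.25, rounded up to 44148; 44,148 required, 44,136 in favor — not approved.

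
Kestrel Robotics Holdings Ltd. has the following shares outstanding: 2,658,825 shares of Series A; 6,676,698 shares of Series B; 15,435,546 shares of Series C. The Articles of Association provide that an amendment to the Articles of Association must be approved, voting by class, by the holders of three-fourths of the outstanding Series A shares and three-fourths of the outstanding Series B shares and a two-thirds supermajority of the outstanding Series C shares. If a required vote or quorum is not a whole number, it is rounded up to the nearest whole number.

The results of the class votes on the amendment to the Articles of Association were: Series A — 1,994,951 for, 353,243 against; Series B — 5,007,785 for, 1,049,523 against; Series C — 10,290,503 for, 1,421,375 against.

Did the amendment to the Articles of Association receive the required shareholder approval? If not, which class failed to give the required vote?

Approved — every class gave the required vote.

Series A: 3/4 of 2658825 = 1994118.75, rounded up to 1994119; 1,994,119 required, 1,994,951 in favor — approved.
Series B: 3/4 of 6676698 = 5007523.50, rounded up to 5007524; 5,007,524 required, 5,007,785 in favor — approved.
Series C: 2/3 of 15435546 = 10290364; 10,290,364 required, 10,290,503 in favor — approved.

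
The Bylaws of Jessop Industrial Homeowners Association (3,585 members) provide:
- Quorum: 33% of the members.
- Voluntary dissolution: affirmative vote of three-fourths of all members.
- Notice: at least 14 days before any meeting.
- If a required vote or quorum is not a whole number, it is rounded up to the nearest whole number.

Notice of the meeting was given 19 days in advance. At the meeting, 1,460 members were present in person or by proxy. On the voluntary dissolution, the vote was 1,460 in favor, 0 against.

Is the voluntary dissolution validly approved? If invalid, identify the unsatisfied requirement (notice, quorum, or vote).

Invalid — vote requirement not satisfied.

Notice: 19 days given; 14 required. Satisfied.
Quorum: 33% of 3,585 = 1,183.05, rounded up to 1,184; 1,460 present. Satisfied.
Vote: requires three-fourths of all members (3,585); 3/4 of 3585 = 2688.75, rounded up to 2689, so 2,689 needed; 1,460 in favor. Not satisfied.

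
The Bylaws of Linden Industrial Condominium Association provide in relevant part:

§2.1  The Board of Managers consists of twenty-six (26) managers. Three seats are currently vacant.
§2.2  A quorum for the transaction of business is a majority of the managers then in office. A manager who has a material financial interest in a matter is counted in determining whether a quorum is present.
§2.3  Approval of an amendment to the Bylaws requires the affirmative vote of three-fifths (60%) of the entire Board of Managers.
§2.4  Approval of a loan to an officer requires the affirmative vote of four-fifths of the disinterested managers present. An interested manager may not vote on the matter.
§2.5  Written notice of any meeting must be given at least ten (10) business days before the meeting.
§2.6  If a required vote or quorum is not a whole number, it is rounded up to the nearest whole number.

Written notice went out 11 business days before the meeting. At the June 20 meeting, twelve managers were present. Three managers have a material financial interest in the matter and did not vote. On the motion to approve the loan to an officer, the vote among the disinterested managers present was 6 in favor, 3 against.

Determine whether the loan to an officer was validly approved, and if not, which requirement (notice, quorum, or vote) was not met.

Notice: 11 business days given; 10 required (11 ≥ 10). Satisfied.
Quorum: 12 present (interested managers count toward quorum); quorum is 12. Satisfied.
Vote: the loan to an officer requires four-fifths of the disinterested managers present (12 − 3 = 9). 4/5 of 9 = 7.20, rounded up to 8, so 8 affirmative votes are needed; 6 voted in favor. Not satisfied.

Invalid — vote requirement not satisfied.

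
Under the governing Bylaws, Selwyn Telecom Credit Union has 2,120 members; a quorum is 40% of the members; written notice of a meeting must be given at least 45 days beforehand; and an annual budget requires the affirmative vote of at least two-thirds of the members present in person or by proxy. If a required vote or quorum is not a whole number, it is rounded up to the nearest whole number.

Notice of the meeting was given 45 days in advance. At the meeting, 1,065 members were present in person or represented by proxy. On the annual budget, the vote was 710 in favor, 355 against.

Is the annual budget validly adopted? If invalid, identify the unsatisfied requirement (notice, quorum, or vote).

Notice: 45 days given; 45 required. Satisfied.
Quorum: 40% of 2,120 = 848; 1,065 present. Satisfied.
Vote: requires two-thirds of those present (1,065); 2/3 of 1065 = 710, so 710 needed; 710 in favor. Satisfied.

Valid — all requirements satisfied.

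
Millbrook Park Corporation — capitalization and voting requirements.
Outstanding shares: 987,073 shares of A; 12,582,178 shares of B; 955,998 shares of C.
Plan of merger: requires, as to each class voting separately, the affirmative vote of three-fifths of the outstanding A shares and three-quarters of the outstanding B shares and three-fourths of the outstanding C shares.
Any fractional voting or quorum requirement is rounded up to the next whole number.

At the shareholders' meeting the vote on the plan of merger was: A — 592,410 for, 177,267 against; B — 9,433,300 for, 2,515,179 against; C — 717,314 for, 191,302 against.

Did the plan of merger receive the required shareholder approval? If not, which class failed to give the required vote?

Not approved — the B shares did not give the required vote.

A: 3/5 of 987073 = 592243.80, rounded up to 592244; 592,244 required, 592,410 in favor — approved.
B: 3/4 of 12582178 = 9436633.50, rounded up to 9436634; 9,436,634 required, 9,433,300 in favor — not approved.
C: 3/4 of 955998 = 716998.50, rounded up to 716999; 716,999 required, 717,314 in favor — approved.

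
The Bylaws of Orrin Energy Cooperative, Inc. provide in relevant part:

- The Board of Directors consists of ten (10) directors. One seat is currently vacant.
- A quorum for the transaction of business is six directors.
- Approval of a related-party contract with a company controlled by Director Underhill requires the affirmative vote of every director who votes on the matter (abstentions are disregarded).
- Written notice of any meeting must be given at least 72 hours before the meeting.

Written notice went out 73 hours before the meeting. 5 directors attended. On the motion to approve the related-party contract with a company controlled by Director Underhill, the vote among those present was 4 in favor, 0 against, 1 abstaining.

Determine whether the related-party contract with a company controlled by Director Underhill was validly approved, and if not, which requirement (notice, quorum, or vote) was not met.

Invalid — quorum requirement not satisfied.

Notice: 73 hours given; 72 required (73 ≥ 72). Satisfied.
Quorum: 5 present; quorum is 6. Not satisfied.
Vote: the related-party contract with a company controlled by Director Underhill requires the unanimous vote of the votes cast (5 present − 1 abstaining = 4). Unanimous means all 4, so 4 affirmative votes are needed; 4 voted in favor. Satisfied. (Moot — without a quorum no business can be validly transacted.)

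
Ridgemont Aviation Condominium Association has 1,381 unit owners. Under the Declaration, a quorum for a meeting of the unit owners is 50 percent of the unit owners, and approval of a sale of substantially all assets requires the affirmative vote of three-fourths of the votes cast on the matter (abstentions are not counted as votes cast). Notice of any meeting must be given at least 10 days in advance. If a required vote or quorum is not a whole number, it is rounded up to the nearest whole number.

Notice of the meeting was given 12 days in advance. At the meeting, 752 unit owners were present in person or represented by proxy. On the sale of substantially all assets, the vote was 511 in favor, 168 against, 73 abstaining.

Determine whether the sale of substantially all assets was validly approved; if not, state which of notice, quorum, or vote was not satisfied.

Valid — all requirements satisfied.

Notice: 12 days given; 10 required. Satisfied.
Quorum: 50% of 1,381 = 690.50, rounded up to 691; 752 present. Satisfied.
Vote: requires three-fourths of the votes cast (752 − 73 abstaining = 679); 3/4 of 679 = 509.25, rounded up to 510, so 510 needed; 511 in favor. Satisfied.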